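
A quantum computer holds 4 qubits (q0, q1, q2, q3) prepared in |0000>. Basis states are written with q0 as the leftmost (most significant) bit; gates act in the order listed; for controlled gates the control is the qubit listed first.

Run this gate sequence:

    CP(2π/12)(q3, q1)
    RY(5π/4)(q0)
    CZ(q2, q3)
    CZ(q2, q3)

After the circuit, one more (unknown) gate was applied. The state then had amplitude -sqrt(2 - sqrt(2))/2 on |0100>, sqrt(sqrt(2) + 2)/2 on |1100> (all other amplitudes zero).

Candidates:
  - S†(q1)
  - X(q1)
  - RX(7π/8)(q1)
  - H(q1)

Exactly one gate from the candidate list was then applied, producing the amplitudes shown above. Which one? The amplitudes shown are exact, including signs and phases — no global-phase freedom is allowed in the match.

The applied gate was X(q1). Key observation: the block from step 3 through step 4 cancels to the identity and can be dropped.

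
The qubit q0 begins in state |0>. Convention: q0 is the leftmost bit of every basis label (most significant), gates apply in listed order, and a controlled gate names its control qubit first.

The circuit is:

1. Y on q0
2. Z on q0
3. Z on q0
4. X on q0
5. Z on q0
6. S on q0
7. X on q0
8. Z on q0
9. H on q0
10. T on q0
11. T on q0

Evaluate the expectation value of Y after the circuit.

In the final state, Y has expectation -1.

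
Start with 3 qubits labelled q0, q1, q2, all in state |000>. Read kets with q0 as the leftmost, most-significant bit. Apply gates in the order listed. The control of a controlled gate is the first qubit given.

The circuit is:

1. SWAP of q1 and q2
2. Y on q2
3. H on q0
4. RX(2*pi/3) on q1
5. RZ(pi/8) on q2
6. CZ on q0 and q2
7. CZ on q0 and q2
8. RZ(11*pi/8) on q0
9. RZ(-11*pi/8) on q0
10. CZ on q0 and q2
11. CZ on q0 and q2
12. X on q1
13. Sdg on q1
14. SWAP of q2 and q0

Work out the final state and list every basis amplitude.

The final amplitudes are 0 on |000>, 0 on |001>, 0 on |010>, 0 on |011>, sqrt(6)*exp(I*pi/16)/4 on |100>, sqrt(6)*exp(I*pi/16)/4 on |101>, sqrt(2)*exp(I*pi/16)/4 on |110>, sqrt(2)*exp(I*pi/16)/4 on |111>. Key observation: gates 6-11 undo each other exactly, leaving only the rest of the circuit to track.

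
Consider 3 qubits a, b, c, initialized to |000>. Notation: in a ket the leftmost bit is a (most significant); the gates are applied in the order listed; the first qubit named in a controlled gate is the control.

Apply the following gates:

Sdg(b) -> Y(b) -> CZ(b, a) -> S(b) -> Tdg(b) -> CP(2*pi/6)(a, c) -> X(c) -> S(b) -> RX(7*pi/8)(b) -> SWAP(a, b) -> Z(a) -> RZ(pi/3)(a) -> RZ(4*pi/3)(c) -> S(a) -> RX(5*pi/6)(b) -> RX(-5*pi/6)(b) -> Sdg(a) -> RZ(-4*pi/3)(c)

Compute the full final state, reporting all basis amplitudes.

The resulting statevector has amplitude exp(7*I*pi/12)*cos(pi/16) on |001>, exp(5*I*pi/12)*sin(pi/16) on |101>, and 0 on every other basis state.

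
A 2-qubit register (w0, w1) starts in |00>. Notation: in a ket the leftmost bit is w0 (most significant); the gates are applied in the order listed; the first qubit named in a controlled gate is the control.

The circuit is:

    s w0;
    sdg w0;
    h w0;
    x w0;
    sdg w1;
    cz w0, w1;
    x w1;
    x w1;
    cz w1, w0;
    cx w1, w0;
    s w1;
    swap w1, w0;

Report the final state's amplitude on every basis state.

The resulting statevector has amplitude sqrt(2)/2 on |00>, sqrt(2)/2 on |01>, 0 on |10>, 0 on |11>.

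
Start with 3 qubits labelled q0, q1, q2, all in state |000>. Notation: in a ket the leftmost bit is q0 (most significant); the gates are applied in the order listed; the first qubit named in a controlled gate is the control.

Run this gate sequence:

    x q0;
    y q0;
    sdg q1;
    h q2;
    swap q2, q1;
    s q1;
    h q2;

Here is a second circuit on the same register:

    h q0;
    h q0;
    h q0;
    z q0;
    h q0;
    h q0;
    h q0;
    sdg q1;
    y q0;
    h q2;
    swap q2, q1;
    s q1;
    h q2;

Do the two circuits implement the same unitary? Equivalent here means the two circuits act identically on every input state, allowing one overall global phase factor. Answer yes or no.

Yes: on every input state the two circuits agree up to one overall phase factor.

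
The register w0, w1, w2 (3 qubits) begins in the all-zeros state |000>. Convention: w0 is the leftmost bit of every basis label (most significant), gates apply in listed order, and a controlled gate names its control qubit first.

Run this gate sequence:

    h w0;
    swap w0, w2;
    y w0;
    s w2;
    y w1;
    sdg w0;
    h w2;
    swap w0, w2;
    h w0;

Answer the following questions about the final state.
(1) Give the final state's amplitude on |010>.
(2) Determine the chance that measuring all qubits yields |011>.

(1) The final state's coefficient on |010> equals 0.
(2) The probability of measuring |011> is 1/2.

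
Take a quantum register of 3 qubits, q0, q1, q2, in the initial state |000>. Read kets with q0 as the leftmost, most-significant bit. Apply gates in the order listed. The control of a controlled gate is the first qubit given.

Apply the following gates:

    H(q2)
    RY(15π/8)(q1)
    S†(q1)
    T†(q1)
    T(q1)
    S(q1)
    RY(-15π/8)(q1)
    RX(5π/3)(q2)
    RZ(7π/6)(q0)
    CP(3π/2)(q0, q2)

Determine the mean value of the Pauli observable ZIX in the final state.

In the final state, ZIX has expectation 1. Key observation: steps 2-7 multiply out to the identity, so the circuit reduces to the remaining gates.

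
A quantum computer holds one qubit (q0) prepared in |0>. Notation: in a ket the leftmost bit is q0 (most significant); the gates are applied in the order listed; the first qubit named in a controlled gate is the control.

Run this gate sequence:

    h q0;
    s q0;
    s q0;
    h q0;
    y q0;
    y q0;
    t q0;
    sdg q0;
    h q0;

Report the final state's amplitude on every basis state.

The final amplitudes are -sqrt(2)*exp(3*I*pi/4)/2 on |0>, sqrt(2)*exp(3*I*pi/4)/2 on |1>.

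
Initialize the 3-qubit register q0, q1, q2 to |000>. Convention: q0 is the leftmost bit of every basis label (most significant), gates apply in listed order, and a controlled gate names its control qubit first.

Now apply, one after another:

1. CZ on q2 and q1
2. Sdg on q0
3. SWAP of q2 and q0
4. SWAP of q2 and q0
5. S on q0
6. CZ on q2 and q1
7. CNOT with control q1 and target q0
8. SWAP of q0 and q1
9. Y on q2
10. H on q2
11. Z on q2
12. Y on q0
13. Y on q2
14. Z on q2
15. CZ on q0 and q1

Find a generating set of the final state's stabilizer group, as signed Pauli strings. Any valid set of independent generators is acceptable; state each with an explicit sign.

The final state is stabilized by the group generated by +IIX, -ZII, +IZI; other independent generating sets are equally valid. Key observation: the block from step 1 through step 6 cancels to the identity and can be dropped.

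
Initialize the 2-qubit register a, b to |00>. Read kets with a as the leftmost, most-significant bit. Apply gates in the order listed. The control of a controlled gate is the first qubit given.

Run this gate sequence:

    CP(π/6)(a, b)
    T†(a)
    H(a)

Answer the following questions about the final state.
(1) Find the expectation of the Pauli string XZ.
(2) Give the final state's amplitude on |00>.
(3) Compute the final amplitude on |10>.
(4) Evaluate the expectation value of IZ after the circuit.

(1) In the final state, XZ has expectation 1.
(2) The amplitude on |00> is sqrt(2)/2.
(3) |10> carries amplitude sqrt(2)/2 in the final state.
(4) The expectation value of IZ is 1.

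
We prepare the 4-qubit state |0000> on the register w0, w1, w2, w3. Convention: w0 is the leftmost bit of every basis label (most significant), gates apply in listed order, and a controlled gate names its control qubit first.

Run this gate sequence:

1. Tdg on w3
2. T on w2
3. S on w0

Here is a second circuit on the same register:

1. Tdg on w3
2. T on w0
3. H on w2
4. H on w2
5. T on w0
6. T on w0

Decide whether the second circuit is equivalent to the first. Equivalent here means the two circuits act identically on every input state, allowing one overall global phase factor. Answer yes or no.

No, they are not equivalent — no single phase factor reconciles the two unitaries.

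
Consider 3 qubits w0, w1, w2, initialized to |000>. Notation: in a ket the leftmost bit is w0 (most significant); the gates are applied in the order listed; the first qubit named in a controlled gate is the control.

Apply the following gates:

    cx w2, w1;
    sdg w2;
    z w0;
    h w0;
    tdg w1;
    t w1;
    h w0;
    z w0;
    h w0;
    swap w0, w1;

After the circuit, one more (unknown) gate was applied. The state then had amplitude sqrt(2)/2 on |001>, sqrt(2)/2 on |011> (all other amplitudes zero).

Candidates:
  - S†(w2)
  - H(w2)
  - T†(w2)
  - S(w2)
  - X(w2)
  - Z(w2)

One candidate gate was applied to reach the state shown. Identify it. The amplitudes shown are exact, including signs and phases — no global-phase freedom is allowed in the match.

It was X(w2) that produced the state shown. Key observation: the block from step 3 through step 8 cancels to the identity and can be dropped.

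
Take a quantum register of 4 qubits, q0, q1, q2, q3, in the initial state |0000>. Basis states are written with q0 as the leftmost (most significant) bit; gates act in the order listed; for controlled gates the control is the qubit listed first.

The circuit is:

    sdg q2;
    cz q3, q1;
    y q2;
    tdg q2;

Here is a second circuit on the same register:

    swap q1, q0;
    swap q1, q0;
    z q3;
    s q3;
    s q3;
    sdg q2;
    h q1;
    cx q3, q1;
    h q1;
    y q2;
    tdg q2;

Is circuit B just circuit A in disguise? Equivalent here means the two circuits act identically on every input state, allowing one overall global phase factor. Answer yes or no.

Yes: on every input state the two circuits agree up to one overall phase factor.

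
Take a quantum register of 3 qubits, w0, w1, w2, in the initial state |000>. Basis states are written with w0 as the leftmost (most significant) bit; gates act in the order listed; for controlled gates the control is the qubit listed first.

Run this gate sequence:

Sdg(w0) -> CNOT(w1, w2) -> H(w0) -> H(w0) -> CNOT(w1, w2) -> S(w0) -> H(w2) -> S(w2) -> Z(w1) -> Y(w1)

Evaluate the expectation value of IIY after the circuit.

The expectation value of IIY is 1. Key observation: the block from step 1 through step 6 cancels to the identity and can be dropped.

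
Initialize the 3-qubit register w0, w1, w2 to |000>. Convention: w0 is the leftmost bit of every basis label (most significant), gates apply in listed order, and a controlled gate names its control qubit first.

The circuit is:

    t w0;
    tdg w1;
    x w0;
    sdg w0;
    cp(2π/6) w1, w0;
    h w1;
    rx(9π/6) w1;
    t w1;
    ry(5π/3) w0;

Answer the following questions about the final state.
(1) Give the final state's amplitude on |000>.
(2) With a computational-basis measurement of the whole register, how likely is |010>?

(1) |000> carries amplitude 1/4 - I/4 in the final state.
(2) Outcome |010> occurs with probability 1/8.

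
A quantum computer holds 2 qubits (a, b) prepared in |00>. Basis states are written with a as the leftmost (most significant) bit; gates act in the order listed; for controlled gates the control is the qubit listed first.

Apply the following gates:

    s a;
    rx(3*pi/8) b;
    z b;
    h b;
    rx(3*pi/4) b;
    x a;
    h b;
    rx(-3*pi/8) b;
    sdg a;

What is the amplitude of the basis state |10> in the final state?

The amplitude on |10> is -sqrt(sqrt(2)/4 + 1/2)*cos(3*pi/16)**2 - sqrt(sqrt(2)/4 + 1/2)*sin(3*pi/16)**2 - I*sqrt(1/2 - sqrt(2)/4)*cos(3*pi/16)**2 + I*sqrt(1/2 - sqrt(2)/4)*sin(3*pi/16)**2.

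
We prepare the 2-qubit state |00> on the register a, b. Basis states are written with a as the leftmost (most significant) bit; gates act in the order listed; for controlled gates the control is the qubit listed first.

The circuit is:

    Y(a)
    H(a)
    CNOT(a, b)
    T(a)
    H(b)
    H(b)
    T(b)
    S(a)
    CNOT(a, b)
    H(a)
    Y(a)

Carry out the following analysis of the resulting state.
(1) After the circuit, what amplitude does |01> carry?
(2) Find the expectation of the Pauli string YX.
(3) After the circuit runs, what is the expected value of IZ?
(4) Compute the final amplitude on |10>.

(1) |01> carries amplitude 0 in the final state.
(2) In the final state, YX has expectation 0.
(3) The expectation value of IZ is 1.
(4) The amplitude on |10> is -1.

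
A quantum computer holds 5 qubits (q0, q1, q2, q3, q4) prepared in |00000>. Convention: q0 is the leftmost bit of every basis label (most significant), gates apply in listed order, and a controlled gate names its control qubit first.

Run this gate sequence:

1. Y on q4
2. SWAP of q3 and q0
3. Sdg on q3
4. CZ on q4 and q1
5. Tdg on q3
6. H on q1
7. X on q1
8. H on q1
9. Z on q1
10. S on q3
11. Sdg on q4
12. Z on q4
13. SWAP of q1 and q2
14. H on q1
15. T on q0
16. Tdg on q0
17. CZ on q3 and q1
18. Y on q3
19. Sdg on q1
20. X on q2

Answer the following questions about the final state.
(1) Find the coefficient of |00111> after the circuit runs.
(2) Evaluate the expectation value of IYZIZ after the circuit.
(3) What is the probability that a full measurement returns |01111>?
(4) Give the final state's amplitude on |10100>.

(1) |00111> carries amplitude -sqrt(2)*I/2 in the final state. Key observation: gates 6-9 undo each other exactly, leaving only the rest of the circuit to track.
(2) In the final state, IYZIZ has expectation -1.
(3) A full measurement returns |01111> with probability 1/2.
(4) |10100> carries amplitude 0 in the final state.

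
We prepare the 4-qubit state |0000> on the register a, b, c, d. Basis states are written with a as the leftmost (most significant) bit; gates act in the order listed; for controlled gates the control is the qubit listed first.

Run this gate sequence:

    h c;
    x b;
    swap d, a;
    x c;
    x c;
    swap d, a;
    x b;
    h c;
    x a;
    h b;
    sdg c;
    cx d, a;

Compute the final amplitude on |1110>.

The final state's coefficient on |1110> equals 0. Key observation: gates 1-8 undo each other exactly, leaving only the rest of the circuit to track.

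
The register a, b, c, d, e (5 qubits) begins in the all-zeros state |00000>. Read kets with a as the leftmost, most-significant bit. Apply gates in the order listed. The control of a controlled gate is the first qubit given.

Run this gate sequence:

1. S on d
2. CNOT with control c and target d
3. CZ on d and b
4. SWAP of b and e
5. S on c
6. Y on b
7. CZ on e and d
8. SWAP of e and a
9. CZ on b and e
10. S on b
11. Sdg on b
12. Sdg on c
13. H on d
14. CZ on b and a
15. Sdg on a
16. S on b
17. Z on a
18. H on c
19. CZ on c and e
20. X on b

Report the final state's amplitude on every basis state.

The final amplitudes are -1/2 on |00000>, -1/2 on |00010>, -1/2 on |00100>, -1/2 on |00110>, and 0 on every other basis state.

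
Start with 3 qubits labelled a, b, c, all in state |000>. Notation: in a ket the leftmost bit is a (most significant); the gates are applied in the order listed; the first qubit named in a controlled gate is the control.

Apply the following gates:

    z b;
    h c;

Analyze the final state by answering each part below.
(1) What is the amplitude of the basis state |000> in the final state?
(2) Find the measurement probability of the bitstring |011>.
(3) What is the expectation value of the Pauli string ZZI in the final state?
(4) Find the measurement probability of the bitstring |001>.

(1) |000> carries amplitude sqrt(2)/2 in the final state.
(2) The probability of measuring |011> is 0.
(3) The expectation value of ZZI is 1.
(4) A full measurement returns |001> with probability 1/2.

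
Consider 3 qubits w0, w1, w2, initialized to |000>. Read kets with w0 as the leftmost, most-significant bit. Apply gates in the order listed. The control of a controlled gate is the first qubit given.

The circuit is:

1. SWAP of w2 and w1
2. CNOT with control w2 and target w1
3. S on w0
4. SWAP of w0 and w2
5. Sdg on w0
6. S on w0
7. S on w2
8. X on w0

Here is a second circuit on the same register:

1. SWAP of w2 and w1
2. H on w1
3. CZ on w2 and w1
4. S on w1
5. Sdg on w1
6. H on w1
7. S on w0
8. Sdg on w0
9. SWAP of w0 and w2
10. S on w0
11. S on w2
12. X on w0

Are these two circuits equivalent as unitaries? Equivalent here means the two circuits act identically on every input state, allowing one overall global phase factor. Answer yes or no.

No — the two circuits implement different unitaries, even allowing a global phase.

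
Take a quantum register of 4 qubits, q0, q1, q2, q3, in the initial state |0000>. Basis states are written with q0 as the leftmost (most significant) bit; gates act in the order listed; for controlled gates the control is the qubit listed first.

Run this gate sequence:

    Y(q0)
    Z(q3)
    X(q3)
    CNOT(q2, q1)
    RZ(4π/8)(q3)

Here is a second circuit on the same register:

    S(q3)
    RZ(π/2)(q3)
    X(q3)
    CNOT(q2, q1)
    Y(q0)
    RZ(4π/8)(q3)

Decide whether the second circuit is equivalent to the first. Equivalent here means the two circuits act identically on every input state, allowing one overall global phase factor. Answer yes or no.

Yes — the two circuits implement the same unitary up to a global phase.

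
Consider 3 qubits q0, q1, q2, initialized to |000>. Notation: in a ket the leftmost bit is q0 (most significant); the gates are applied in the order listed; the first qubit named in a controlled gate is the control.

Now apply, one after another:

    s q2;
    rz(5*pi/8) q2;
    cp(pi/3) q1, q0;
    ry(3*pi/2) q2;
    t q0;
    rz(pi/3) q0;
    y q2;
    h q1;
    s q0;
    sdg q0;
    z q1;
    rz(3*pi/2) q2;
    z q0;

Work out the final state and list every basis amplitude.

After the circuit, the state carries amplitude exp(13*I*pi/48)/2 on |000>, -exp(37*I*pi/48)/2 on |001>, -exp(13*I*pi/48)/2 on |010>, exp(37*I*pi/48)/2 on |011>, 0 on |100>, 0 on |101>, 0 on |110>, 0 on |111>. Key observation: gates 9-10 undo each other exactly, leaving only the rest of the circuit to track.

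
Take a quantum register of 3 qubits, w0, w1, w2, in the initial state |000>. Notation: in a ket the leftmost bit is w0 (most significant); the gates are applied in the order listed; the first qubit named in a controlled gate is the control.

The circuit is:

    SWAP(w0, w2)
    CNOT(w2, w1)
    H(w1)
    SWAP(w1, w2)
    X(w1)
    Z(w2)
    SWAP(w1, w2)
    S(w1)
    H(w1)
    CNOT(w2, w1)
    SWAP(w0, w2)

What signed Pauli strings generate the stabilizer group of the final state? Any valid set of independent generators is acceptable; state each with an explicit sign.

The stabilizer group can be generated by -IYI, -ZII, +IIZ, among other valid generating sets.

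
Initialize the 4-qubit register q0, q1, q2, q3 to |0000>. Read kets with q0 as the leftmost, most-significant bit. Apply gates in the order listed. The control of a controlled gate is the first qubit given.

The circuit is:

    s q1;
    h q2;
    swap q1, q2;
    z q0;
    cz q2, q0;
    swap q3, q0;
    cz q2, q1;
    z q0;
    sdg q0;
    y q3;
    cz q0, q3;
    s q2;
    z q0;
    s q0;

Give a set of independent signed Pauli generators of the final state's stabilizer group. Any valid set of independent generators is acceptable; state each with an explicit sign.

The final state is stabilized by the group generated by +IXII, +ZIII, +IIZI, -IIIZ; other independent generating sets are equally valid.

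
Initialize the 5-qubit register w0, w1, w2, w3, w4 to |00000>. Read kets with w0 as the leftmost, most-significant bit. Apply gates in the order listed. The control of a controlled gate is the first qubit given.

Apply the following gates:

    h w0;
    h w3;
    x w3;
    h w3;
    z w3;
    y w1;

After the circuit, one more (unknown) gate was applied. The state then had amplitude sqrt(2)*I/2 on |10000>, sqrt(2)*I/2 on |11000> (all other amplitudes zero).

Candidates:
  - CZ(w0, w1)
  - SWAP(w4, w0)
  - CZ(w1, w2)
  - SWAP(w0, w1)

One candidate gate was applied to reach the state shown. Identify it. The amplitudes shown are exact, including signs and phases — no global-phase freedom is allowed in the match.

The applied gate was SWAP(w0, w1). Key observation: gates 2-5 undo each other exactly, leaving only the rest of the circuit to track.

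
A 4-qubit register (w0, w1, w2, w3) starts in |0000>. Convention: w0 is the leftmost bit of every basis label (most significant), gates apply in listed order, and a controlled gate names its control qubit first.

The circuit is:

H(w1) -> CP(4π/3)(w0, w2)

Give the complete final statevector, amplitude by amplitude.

After the circuit, the state carries amplitude sqrt(2)/2 on |0000>, sqrt(2)/2 on |0100>, and 0 on every other basis state.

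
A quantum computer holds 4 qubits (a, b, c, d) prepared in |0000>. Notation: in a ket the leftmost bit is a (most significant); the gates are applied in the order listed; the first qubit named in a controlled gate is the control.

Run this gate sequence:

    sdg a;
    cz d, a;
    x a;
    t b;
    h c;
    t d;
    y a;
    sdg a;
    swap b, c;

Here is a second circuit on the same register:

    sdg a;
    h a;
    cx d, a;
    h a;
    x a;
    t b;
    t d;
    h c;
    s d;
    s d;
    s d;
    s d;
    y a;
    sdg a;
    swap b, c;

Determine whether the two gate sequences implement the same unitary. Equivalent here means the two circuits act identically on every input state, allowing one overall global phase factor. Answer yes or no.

Yes: on every input state the two circuits agree up to one overall phase factor.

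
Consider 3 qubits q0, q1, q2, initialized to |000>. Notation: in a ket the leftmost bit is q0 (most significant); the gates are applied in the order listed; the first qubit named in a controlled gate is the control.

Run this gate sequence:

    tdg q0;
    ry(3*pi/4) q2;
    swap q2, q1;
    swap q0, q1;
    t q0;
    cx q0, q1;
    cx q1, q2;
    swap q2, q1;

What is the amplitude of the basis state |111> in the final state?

The final state's coefficient on |111> equals sqrt(sqrt(2) + 2)*exp(I*pi/4)/2.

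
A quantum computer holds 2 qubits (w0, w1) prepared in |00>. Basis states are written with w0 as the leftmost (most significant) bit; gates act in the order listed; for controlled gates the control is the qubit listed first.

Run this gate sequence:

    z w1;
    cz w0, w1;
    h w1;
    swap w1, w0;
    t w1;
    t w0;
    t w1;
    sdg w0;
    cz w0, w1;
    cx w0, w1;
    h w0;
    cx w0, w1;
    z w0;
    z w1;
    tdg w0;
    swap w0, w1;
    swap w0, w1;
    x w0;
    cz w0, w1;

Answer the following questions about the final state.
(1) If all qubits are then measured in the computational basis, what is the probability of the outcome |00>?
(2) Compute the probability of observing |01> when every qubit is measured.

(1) The probability of measuring |00> is 1/4.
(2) Outcome |01> occurs with probability 1/4.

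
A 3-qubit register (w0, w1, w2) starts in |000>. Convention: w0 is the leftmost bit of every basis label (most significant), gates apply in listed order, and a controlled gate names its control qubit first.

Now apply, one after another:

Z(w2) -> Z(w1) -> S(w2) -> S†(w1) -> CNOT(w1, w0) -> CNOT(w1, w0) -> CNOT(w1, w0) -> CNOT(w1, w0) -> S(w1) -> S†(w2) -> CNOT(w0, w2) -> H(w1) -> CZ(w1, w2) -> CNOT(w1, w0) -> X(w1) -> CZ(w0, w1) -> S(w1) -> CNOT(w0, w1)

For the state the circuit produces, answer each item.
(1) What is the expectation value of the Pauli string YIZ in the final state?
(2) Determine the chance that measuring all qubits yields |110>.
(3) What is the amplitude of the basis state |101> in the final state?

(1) The observable YIZ averages to -1. Key observation: steps 3-10 multiply out to the identity, so the circuit reduces to the remaining gates.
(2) The probability of measuring |110> is 1/2.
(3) The amplitude on |101> is 0.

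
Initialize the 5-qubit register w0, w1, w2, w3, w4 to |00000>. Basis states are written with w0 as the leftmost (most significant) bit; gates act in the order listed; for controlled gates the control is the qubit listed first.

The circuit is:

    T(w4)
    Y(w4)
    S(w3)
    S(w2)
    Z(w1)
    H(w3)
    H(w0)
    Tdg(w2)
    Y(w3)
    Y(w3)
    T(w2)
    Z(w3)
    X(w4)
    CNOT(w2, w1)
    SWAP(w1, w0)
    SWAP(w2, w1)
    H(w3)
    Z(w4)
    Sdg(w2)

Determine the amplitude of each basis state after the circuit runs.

The resulting statevector has amplitude sqrt(2)*I/2 on |00010>, sqrt(2)/2 on |00110>, and 0 on every other basis state. Key observation: gates 8-11 undo each other exactly, leaving only the rest of the circuit to track.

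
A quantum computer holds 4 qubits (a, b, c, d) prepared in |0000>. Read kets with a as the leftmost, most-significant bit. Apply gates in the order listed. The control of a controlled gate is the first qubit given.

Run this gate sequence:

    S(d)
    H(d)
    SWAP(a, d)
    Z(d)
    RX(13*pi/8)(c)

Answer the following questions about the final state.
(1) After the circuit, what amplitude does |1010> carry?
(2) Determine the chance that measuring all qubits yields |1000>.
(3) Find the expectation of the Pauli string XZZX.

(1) |1010> carries amplitude -sqrt(2)*I*sin(3*pi/16)/2 in the final state.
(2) Outcome |1000> occurs with probability sqrt(2 - sqrt(2))/8 + 1/4.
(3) The observable XZZX averages to 0.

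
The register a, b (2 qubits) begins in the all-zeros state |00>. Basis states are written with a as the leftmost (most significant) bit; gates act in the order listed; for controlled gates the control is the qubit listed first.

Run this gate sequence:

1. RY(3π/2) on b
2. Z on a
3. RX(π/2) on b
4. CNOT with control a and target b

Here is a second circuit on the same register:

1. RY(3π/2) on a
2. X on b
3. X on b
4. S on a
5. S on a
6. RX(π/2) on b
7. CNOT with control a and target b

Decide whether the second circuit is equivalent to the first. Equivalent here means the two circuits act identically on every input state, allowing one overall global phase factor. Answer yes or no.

No, they are not equivalent — no single phase factor reconciles the two unitaries.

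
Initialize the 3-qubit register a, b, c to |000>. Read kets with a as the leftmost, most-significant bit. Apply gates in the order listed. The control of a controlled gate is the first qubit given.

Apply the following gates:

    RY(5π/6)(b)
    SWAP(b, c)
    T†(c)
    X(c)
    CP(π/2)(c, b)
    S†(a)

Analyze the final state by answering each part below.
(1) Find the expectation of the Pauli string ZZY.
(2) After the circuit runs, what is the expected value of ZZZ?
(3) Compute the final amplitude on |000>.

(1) The observable ZZY averages to sqrt(2)/4.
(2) The observable ZZZ averages to sqrt(3)/2.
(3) The amplitude on |000> is (-sqrt(6) - sqrt(2))*exp(3*I*pi/4)/4.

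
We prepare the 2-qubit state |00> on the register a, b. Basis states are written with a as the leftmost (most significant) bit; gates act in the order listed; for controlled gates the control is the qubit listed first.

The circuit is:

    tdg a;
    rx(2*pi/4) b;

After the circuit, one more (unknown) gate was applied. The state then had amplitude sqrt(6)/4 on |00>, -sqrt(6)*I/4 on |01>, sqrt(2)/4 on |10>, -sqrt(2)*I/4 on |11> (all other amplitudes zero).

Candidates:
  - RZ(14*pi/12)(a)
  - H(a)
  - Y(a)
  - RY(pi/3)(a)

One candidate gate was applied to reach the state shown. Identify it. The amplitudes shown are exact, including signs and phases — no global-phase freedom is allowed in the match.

It was RY(pi/3)(a) that produced the state shown.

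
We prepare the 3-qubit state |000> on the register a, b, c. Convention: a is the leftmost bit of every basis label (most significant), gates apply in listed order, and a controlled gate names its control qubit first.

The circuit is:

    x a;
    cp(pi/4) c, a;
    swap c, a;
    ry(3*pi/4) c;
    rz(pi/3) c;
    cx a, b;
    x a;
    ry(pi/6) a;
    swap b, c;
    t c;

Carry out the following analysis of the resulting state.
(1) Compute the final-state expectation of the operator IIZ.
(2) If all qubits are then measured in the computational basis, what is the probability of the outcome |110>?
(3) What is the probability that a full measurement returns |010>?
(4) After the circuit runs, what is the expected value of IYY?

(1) The observable IIZ averages to 1.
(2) A full measurement returns |110> with probability -sqrt(2)/8 - sqrt(6)/16 + sqrt(3)/8 + 1/4.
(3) Outcome |010> occurs with probability -sqrt(3)/8 - sqrt(2)/8 + sqrt(6)/16 + 1/4.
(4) The expectation value of IYY is 0.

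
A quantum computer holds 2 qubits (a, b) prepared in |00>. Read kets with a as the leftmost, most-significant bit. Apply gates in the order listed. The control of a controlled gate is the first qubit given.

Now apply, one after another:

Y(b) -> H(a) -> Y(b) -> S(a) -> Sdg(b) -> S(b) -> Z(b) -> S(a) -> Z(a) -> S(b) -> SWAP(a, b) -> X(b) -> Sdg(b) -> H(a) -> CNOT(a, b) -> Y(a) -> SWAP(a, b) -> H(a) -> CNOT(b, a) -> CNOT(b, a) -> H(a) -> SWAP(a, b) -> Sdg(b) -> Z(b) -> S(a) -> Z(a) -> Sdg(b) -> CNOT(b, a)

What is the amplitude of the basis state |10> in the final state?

The final state's coefficient on |10> equals 1/2.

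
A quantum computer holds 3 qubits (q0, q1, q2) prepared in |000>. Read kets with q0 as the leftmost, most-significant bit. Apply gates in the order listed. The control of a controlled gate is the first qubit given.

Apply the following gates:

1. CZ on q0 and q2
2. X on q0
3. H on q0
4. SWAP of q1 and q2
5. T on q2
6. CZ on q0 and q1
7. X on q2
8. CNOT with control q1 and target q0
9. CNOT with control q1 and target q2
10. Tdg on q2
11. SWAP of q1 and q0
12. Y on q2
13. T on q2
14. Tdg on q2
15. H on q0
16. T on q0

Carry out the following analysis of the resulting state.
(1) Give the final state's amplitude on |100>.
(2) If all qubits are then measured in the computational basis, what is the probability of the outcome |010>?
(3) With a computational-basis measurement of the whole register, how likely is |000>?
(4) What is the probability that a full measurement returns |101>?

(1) The amplitude on |100> is -I/2.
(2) The probability of measuring |010> is 1/4.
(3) Outcome |000> occurs with probability 1/4.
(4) A full measurement returns |101> with probability 0.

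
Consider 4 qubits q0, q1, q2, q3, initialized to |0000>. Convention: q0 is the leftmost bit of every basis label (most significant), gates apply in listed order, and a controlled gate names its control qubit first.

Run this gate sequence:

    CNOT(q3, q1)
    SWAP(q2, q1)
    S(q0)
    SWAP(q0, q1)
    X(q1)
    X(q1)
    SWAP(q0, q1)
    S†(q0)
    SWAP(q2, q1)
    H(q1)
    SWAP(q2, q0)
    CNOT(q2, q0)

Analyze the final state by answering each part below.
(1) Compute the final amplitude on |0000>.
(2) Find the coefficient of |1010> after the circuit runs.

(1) The amplitude on |0000> is sqrt(2)/2. Key observation: the block from step 2 through step 9 cancels to the identity and can be dropped.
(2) The amplitude on |1010> is 0.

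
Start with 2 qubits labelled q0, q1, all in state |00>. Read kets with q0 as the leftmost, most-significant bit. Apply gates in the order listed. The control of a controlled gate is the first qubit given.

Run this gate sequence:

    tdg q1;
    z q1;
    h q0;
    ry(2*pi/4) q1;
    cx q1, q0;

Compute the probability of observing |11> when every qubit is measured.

A full measurement returns |11> with probability 1/4.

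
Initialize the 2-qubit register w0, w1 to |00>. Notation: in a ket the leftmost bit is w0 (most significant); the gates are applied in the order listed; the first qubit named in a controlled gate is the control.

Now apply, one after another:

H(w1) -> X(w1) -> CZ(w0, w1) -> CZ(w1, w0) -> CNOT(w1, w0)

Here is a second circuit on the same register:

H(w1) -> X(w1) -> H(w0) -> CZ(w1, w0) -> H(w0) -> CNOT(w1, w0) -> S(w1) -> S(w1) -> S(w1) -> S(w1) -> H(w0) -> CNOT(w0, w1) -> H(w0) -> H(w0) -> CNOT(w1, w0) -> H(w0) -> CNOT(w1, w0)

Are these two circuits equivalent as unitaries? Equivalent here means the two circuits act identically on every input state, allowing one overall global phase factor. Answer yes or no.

No: there is an input state on which the two circuits produce genuinely different outputs (not merely differing by a phase).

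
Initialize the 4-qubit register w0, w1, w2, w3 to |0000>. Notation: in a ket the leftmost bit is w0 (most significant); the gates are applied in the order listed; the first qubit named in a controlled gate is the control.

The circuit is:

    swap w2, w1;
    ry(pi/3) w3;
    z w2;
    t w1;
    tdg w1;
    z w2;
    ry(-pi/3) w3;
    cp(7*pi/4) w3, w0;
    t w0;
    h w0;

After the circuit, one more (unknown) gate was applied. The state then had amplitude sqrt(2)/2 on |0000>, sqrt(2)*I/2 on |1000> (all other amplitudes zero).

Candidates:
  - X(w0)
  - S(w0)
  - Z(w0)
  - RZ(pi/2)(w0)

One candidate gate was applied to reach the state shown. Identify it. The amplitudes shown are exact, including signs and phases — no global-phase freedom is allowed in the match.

It was S(w0) that produced the state shown. Key observation: steps 2-7 multiply out to the identity, so the circuit reduces to the remaining gates.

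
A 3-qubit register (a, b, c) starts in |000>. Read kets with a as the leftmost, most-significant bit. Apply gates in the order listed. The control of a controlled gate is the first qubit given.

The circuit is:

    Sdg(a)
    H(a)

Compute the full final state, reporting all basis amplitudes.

The final amplitudes are sqrt(2)/2 on |000>, sqrt(2)/2 on |100>, and 0 on every other basis state.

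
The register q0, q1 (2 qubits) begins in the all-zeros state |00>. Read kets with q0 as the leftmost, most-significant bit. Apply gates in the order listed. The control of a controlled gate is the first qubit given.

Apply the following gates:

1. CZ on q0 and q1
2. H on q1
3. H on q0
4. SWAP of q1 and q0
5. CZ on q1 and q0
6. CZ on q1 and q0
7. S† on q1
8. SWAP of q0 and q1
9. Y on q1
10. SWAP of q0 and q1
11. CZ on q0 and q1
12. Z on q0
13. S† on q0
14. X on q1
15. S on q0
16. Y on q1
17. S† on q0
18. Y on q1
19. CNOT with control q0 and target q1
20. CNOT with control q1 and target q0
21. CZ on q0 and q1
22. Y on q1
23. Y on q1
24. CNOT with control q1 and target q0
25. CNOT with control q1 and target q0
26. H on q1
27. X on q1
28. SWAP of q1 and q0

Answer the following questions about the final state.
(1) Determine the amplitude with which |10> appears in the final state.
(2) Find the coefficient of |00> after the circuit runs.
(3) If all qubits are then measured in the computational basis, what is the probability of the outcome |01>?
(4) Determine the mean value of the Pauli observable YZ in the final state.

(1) |10> carries amplitude sqrt(2)*(-1 - I)/4 in the final state.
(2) |00> carries amplitude sqrt(2)*(-1 + I)/4 in the final state.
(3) The probability of measuring |01> is 1/4.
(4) The expectation value of YZ is 1.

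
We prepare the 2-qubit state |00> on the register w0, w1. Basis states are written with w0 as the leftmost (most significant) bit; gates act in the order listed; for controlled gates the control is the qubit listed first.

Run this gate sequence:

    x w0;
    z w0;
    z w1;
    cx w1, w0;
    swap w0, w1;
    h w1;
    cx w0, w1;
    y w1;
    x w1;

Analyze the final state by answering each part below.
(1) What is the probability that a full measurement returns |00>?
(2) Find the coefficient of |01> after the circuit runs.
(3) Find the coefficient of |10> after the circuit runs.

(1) A full measurement returns |00> with probability 1/2.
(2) |01> carries amplitude -sqrt(2)*I/2 in the final state.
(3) |10> carries amplitude 0 in the final state.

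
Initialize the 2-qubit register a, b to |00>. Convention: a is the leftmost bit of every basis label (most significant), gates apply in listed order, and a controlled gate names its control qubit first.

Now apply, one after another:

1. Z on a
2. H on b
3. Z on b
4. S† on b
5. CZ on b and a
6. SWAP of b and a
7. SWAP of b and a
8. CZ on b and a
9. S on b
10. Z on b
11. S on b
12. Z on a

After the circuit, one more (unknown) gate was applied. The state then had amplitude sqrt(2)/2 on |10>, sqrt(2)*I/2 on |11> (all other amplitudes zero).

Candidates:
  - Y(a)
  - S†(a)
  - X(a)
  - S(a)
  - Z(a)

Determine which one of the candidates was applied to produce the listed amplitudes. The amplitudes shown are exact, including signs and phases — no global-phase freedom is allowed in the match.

The applied gate was X(a). Key observation: the block from step 3 through step 10 cancels to the identity and can be dropped.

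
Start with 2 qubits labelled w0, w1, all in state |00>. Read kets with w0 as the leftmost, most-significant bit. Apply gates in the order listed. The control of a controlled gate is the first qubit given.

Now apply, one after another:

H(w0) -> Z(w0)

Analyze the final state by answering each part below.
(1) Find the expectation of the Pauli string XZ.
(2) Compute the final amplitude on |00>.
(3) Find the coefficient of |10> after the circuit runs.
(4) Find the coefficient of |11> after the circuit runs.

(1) In the final state, XZ has expectation -1.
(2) The amplitude on |00> is sqrt(2)/2.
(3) The amplitude on |10> is -sqrt(2)/2.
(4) |11> carries amplitude 0 in the final state.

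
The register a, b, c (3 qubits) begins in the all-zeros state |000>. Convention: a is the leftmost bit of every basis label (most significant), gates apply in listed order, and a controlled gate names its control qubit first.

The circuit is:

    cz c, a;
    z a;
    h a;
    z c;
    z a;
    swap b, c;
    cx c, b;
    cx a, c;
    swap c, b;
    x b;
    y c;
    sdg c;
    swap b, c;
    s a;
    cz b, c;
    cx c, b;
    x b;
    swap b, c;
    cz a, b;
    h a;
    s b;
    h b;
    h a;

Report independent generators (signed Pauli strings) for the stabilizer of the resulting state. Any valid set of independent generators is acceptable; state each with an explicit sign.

The stabilizer group can be generated by +XZX, +IXZ, -ZIZ, among other valid generating sets.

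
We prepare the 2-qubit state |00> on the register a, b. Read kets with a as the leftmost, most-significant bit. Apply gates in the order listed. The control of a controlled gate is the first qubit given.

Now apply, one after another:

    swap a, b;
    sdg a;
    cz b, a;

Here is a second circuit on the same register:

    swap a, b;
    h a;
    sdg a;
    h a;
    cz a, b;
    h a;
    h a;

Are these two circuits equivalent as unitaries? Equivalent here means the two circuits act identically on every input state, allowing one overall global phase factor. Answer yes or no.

No — the two circuits implement different unitaries, even allowing a global phase.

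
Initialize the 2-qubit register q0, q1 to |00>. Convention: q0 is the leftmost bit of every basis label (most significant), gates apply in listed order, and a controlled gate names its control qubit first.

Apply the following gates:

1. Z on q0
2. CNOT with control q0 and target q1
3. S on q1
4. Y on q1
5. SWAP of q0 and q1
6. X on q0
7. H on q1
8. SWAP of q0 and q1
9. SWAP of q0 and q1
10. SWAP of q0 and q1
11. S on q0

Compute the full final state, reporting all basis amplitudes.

After the circuit, the state carries amplitude sqrt(2)*I/2 on |00>, 0 on |01>, -sqrt(2)/2 on |10>, 0 on |11>.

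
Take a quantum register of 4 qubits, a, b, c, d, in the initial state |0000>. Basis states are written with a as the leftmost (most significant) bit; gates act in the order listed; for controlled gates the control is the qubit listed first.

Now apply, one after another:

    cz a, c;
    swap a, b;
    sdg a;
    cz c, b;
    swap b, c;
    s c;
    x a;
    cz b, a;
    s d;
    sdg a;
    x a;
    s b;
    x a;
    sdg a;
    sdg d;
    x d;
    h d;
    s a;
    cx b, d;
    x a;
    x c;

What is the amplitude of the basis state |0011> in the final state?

The final state's coefficient on |0011> equals sqrt(2)*I/2.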